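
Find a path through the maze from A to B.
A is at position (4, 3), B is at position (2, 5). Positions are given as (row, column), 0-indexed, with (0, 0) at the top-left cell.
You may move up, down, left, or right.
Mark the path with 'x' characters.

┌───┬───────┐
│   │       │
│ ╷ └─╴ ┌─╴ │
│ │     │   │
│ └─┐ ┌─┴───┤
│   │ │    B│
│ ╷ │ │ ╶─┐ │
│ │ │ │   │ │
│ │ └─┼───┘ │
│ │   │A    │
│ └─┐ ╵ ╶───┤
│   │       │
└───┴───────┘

Finding the shortest path from (4, 3) to (2, 5):
Path length: 4 steps
Directions: right → right → up → up

Solution:

┌───┬───────┐
│   │       │
│ ╷ └─╴ ┌─╴ │
│ │     │   │
│ └─┐ ┌─┴───┤
│   │ │    B│
│ ╷ │ │ ╶─┐ │
│ │ │ │   │x│
│ │ └─┼───┘ │
│ │   │A x x│
│ └─┐ ╵ ╶───┤
│   │       │
└───┴───────┘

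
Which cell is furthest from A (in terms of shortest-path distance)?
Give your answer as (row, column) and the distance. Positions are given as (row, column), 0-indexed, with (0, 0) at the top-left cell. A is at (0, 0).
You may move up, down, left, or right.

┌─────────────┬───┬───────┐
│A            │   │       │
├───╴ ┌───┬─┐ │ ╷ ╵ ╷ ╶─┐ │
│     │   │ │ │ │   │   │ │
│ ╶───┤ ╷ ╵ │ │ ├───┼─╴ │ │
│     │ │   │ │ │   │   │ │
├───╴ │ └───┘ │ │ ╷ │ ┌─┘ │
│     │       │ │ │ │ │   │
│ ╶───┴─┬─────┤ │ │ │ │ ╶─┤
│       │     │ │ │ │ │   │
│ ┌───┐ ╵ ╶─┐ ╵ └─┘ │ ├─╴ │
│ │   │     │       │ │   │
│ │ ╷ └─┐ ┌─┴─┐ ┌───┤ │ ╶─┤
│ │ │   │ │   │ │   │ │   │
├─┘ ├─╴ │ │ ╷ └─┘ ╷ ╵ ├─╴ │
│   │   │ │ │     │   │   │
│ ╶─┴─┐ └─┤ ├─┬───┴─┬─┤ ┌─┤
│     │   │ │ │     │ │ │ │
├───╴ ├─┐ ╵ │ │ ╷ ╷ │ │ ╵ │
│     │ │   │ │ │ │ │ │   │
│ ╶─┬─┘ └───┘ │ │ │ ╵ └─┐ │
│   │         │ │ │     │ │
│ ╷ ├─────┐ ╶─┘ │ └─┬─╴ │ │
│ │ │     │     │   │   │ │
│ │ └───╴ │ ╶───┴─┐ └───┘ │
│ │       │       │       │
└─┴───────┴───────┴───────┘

Computing BFS distances from A to all cells:
Furthest cell: (11, 2)
Distance: 79 steps

Path from A to the furthest cell:

┌─────────────┬───┬───────┐
│A → ↓        │↱ ↓│↱ ↓    │
├───╴ ┌───┬─┐ │ ╷ ╵ ╷ ╶─┐ │
│↓ ← ↲│   │ │ │↑│↳ ↑│↳ ↓│ │
│ ╶───┤ ╷ ╵ │ │ ├───┼─╴ │ │
│↳ → ↓│ │   │ │↑│   │↓ ↲│ │
├───╴ │ └───┘ │ │ ╷ │ ┌─┘ │
│↓ ← ↲│       │↑│ │ │↓│   │
│ ╶───┴─┬─────┤ │ │ │ │ ╶─┤
│↳ → → ↓│↱ → ↓│↑│ │ │↓│   │
│ ┌───┐ ╵ ╶─┐ ╵ └─┘ │ ├─╴ │
│ │↓ ↰│↳ ↑  │↳ ↑    │↓│   │
│ │ ╷ └─┐ ┌─┴─┐ ┌───┤ │ ╶─┤
│ │↓│↑ ↰│ │↓ ↰│ │↓ ↰│↓│   │
├─┘ ├─╴ │ │ ╷ └─┘ ╷ ╵ ├─╴ │
│↓ ↲│  ↑│ │↓│↑ ← ↲│↑ ↲│   │
│ ╶─┴─┐ └─┤ ├─┬───┴─┬─┤ ┌─┤
│↳ → ↓│↑ ↰│↓│ │     │ │ │ │
├───╴ ├─┐ ╵ │ │ ╷ ╷ │ │ ╵ │
│↓ ← ↲│ │↑ ↲│ │ │ │ │ │   │
│ ╶─┬─┘ └───┘ │ │ │ ╵ └─┐ │
│↳ ↓│         │ │ │     │ │
│ ╷ ├─────┐ ╶─┘ │ └─┬─╴ │ │
│ │↓│B ← ↰│     │   │   │ │
│ │ └───╴ │ ╶───┴─┐ └───┘ │
│ │↳ → → ↑│       │       │
└─┴───────┴───────┴───────┘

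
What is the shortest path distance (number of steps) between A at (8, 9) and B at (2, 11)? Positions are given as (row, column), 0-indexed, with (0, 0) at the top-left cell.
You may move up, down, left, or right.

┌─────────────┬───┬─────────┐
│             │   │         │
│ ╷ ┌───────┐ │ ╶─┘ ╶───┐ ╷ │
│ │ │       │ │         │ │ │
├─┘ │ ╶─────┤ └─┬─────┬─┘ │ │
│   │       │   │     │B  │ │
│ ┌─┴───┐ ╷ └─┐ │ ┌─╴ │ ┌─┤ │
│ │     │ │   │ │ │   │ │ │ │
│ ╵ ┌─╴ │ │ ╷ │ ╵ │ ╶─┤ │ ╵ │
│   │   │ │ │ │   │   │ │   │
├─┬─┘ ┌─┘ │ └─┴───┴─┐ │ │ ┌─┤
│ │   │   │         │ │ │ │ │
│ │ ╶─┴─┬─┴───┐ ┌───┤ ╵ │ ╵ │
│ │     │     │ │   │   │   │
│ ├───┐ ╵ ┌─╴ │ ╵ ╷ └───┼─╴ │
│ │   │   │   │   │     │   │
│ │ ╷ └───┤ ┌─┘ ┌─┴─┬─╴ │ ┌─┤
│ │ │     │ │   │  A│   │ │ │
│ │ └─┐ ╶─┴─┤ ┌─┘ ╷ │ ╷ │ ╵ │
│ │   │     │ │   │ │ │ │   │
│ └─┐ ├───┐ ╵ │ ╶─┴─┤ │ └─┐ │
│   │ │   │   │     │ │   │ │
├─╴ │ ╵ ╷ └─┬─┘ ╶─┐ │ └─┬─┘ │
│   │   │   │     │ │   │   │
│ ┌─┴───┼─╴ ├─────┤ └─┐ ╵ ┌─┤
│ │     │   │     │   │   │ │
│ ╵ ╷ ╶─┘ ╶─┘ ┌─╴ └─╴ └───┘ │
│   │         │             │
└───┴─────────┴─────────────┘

Finding path from (8, 9) to (2, 11):
Path: (8,9) → (8,8) → (9,8) → (9,7) → (10,7) → (10,8) → (10,9) → (11,9) → (12,9) → (12,10) → (13,10) → (13,9) → (13,8) → (12,8) → (12,7) → (12,6) → (13,6) → (13,5) → (13,4) → (12,4) → (12,5) → (11,5) → (11,4) → (10,4) → (10,3) → (11,3) → (11,2) → (10,2) → (9,2) → (9,1) → (8,1) → (7,1) → (7,2) → (8,2) → (8,3) → (9,3) → (9,4) → (9,5) → (10,5) → (10,6) → (9,6) → (8,6) → (8,7) → (7,7) → (7,8) → (6,8) → (6,9) → (7,9) → (7,10) → (7,11) → (8,11) → (8,10) → (9,10) → (10,10) → (11,10) → (11,11) → (12,11) → (12,12) → (11,12) → (11,13) → (10,13) → (9,13) → (9,12) → (8,12) → (7,12) → (7,13) → (6,13) → (6,12) → (5,12) → (4,12) → (4,13) → (3,13) → (2,13) → (1,13) → (0,13) → (0,12) → (1,12) → (2,12) → (2,11)
Distance: 78 steps

Solution:

┌─────────────┬───┬─────────┐
│             │   │      ↓ ↰│
│ ╷ ┌───────┐ │ ╶─┘ ╶───┐ ╷ │
│ │ │       │ │         │↓│↑│
├─┘ │ ╶─────┤ └─┬─────┬─┘ │ │
│   │       │   │     │B ↲│↑│
│ ┌─┴───┐ ╷ └─┐ │ ┌─╴ │ ┌─┤ │
│ │     │ │   │ │ │   │ │ │↑│
│ ╵ ┌─╴ │ │ ╷ │ ╵ │ ╶─┤ │ ╵ │
│   │   │ │ │ │   │   │ │↱ ↑│
├─┬─┘ ┌─┘ │ └─┴───┴─┐ │ │ ┌─┤
│ │   │   │         │ │ │↑│ │
│ │ ╶─┴─┬─┴───┐ ┌───┤ ╵ │ ╵ │
│ │     │     │ │↱ ↓│   │↑ ↰│
│ ├───┐ ╵ ┌─╴ │ ╵ ╷ └───┼─╴ │
│ │↱ ↓│   │   │↱ ↑│↳ → ↓│↱ ↑│
│ │ ╷ └───┤ ┌─┘ ┌─┴─┬─╴ │ ┌─┤
│ │↑│↳ ↓  │ │↱ ↑│↓ A│↓ ↲│↑│ │
│ │ └─┐ ╶─┴─┤ ┌─┘ ╷ │ ╷ │ ╵ │
│ │↑ ↰│↳ → ↓│↑│↓ ↲│ │↓│ │↑ ↰│
│ └─┐ ├───┐ ╵ │ ╶─┴─┤ │ └─┐ │
│   │↑│↓ ↰│↳ ↑│↳ → ↓│↓│   │↑│
├─╴ │ ╵ ╷ └─┬─┘ ╶─┐ │ └─┬─┘ │
│   │↑ ↲│↑ ↰│     │↓│↳ ↓│↱ ↑│
│ ┌─┴───┼─╴ ├─────┤ └─┐ ╵ ┌─┤
│ │     │↱ ↑│↓ ← ↰│↳ ↓│↳ ↑│ │
│ ╵ ╷ ╶─┘ ╶─┘ ┌─╴ └─╴ └───┘ │
│   │    ↑ ← ↲│  ↑ ← ↲      │
└───┴─────────┴─────────────┘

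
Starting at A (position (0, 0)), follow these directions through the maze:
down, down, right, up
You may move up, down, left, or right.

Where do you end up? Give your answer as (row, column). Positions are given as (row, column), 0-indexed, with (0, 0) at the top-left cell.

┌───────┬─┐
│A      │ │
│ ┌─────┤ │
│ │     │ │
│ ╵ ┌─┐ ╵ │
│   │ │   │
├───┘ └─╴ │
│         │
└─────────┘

Following directions step by step:
Start: (0, 0)
  down: (0, 0) → (1, 0)
  down: (1, 0) → (2, 0)
  right: (2, 0) → (2, 1)
  up: (2, 1) → (1, 1)
Final position: (1, 1)

Path taken:

┌───────┬─┐
│A      │ │
│ ┌─────┤ │
│↓│B    │ │
│ ╵ ┌─┐ ╵ │
│↳ ↑│ │   │
├───┘ └─╴ │
│         │
└─────────┘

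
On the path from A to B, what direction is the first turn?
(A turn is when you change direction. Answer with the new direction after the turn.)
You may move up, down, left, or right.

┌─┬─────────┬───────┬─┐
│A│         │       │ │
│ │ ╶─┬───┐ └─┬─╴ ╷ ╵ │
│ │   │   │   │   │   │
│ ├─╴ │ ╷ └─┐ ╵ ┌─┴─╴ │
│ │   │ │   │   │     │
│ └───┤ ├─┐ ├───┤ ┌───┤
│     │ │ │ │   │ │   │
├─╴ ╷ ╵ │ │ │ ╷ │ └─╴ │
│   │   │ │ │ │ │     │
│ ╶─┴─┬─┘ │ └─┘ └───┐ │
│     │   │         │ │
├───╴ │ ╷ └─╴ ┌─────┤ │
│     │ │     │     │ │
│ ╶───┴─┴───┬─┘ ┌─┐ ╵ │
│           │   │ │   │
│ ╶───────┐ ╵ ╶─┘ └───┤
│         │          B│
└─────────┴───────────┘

Directions: down, down, down, right, down, left, down, right, right, down, left, left, down, right, right, right, right, right, down, right, right, right, right, right
First turn direction: right

Solution:

┌─┬─────────┬───────┬─┐
│A│         │       │ │
│ │ ╶─┬───┐ └─┬─╴ ╷ ╵ │
│↓│   │   │   │   │   │
│ ├─╴ │ ╷ └─┐ ╵ ┌─┴─╴ │
│↓│   │ │   │   │     │
│ └───┤ ├─┐ ├───┤ ┌───┤
│↳ ↓  │ │ │ │   │ │   │
├─╴ ╷ ╵ │ │ │ ╷ │ └─╴ │
│↓ ↲│   │ │ │ │ │     │
│ ╶─┴─┬─┘ │ └─┘ └───┐ │
│↳ → ↓│   │         │ │
├───╴ │ ╷ └─╴ ┌─────┤ │
│↓ ← ↲│ │     │     │ │
│ ╶───┴─┴───┬─┘ ┌─┐ ╵ │
│↳ → → → → ↓│   │ │   │
│ ╶───────┐ ╵ ╶─┘ └───┤
│         │↳ → → → → B│
└─────────┴───────────┘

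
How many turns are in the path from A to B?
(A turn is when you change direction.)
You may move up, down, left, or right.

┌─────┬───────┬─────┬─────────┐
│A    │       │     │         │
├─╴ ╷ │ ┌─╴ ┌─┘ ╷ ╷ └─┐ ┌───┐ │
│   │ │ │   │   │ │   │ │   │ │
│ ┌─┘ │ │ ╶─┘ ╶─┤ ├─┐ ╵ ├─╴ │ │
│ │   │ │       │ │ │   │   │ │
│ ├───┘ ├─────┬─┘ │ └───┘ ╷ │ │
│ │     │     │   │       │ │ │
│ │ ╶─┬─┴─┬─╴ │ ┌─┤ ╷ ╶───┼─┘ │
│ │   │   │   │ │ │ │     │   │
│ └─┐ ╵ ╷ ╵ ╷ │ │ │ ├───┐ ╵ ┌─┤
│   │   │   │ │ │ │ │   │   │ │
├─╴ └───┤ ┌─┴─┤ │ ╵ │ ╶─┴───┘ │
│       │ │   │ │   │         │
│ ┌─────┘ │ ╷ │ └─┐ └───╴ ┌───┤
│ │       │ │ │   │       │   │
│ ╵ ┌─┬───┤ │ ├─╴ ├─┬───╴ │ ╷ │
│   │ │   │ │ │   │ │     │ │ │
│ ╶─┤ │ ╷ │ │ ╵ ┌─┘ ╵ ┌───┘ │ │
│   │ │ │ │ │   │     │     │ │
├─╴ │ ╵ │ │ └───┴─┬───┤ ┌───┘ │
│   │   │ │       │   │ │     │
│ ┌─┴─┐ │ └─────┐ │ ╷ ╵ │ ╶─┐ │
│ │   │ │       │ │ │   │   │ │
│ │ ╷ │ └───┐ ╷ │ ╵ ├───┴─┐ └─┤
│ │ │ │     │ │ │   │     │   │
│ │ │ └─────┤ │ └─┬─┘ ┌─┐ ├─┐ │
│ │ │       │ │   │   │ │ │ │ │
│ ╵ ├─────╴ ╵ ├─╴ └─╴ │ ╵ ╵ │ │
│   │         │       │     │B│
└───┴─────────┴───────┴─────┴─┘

Directions: right, down, left, down, down, down, down, right, down, left, down, down, right, up, right, right, right, up, up, up, left, down, left, up, left, up, right, right, up, up, up, right, right, down, left, down, right, right, up, right, up, right, down, down, down, left, down, down, down, down, right, down, left, down, left, up, up, up, left, down, down, down, down, right, right, right, down, down, right, up, up, right, down, right, up, up, right, right, up, up, right, down, down, down, left, left, down, right, down, right, down, down
Number of turns: 57

Solution:

┌─────┬───────┬─────┬─────────┐
│A ↓  │↱ → ↓  │↱ ↓  │         │
├─╴ ╷ │ ┌─╴ ┌─┘ ╷ ╷ └─┐ ┌───┐ │
│↓ ↲│ │↑│↓ ↲│↱ ↑│↓│   │ │   │ │
│ ┌─┘ │ │ ╶─┘ ╶─┤ ├─┐ ╵ ├─╴ │ │
│↓│   │↑│↳ → ↑  │↓│ │   │   │ │
│ ├───┘ ├─────┬─┘ │ └───┘ ╷ │ │
│↓│↱ → ↑│     │↓ ↲│       │ │ │
│ │ ╶─┬─┴─┬─╴ │ ┌─┤ ╷ ╶───┼─┘ │
│↓│↑ ↰│↓ ↰│   │↓│ │ │     │   │
│ └─┐ ╵ ╷ ╵ ╷ │ │ │ ├───┐ ╵ ┌─┤
│↳ ↓│↑ ↲│↑  │ │↓│ │ │   │   │ │
├─╴ └───┤ ┌─┴─┤ │ ╵ │ ╶─┴───┘ │
│↓ ↲    │↑│↓ ↰│↓│   │         │
│ ┌─────┘ │ ╷ │ └─┐ └───╴ ┌───┤
│↓│↱ → → ↑│↓│↑│↳ ↓│       │↱ ↓│
│ ╵ ┌─┬───┤ │ ├─╴ ├─┬───╴ │ ╷ │
│↳ ↑│ │   │↓│↑│↓ ↲│ │     │↑│↓│
│ ╶─┤ │ ╷ │ │ ╵ ┌─┘ ╵ ┌───┘ │ │
│   │ │ │ │↓│↑ ↲│     │↱ → ↑│↓│
├─╴ │ ╵ │ │ └───┴─┬───┤ ┌───┘ │
│   │   │ │↳ → → ↓│↱ ↓│↑│↓ ← ↲│
│ ┌─┴─┐ │ └─────┐ │ ╷ ╵ │ ╶─┐ │
│ │   │ │       │↓│↑│↳ ↑│↳ ↓│ │
│ │ ╷ │ └───┐ ╷ │ ╵ ├───┴─┐ └─┤
│ │ │ │     │ │ │↳ ↑│     │↳ ↓│
│ │ │ └─────┤ │ └─┬─┘ ┌─┐ ├─┐ │
│ │ │       │ │   │   │ │ │ │↓│
│ ╵ ├─────╴ ╵ ├─╴ └─╴ │ ╵ ╵ │ │
│   │         │       │     │B│
└───┴─────────┴───────┴─────┴─┘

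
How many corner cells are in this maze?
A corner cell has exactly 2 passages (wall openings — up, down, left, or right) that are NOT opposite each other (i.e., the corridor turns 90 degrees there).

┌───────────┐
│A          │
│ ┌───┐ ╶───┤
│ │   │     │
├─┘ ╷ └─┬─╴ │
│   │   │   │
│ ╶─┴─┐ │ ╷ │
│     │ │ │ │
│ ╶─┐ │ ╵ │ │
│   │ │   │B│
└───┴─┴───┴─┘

Counting corner cells (2 non-opposite passages):
Total corners: 14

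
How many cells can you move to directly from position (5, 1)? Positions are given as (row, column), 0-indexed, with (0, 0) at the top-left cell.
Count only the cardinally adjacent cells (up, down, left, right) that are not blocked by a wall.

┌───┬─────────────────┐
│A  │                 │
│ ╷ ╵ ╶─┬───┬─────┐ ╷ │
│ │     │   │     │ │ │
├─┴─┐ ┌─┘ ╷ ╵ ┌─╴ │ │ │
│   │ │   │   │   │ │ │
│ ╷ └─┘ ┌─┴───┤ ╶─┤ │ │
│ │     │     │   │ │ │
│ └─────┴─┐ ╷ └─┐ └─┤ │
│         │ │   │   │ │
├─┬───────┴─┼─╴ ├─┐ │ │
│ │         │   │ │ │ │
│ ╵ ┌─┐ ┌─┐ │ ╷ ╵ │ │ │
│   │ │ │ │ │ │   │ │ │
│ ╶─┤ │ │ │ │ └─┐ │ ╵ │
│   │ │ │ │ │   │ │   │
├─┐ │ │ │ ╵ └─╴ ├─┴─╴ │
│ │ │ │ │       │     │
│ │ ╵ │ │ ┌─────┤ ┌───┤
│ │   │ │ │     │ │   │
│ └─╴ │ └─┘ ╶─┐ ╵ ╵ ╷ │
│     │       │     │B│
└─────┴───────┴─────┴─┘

Checking passable neighbors of (5, 1):
Neighbors: (6, 1), (5, 2)
Count: 2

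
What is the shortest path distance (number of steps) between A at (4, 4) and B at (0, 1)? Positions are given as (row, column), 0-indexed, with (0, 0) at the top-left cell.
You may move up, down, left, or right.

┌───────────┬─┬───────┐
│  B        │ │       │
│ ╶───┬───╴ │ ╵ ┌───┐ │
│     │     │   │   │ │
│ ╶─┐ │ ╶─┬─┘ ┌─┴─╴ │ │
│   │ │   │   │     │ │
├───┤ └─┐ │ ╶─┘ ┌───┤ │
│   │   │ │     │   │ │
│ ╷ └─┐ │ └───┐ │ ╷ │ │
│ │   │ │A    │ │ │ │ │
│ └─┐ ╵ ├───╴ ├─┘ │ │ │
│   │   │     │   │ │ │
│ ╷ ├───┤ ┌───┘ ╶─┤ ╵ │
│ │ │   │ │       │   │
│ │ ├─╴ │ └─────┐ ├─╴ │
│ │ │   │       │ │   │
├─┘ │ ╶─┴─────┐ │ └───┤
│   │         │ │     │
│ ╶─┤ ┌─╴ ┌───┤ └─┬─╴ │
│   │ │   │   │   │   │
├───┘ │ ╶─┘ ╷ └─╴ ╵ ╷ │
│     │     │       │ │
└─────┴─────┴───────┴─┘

Finding path from (4, 4) to (0, 1):
Path: (4,4) → (3,4) → (2,4) → (2,3) → (1,3) → (1,4) → (1,5) → (0,5) → (0,4) → (0,3) → (0,2) → (0,1)
Distance: 11 steps

Solution:

┌───────────┬─┬───────┐
│  B ← ← ← ↰│ │       │
│ ╶───┬───╴ │ ╵ ┌───┐ │
│     │↱ → ↑│   │   │ │
│ ╶─┐ │ ╶─┬─┘ ┌─┴─╴ │ │
│   │ │↑ ↰│   │     │ │
├───┤ └─┐ │ ╶─┘ ┌───┤ │
│   │   │↑│     │   │ │
│ ╷ └─┐ │ └───┐ │ ╷ │ │
│ │   │ │A    │ │ │ │ │
│ └─┐ ╵ ├───╴ ├─┘ │ │ │
│   │   │     │   │ │ │
│ ╷ ├───┤ ┌───┘ ╶─┤ ╵ │
│ │ │   │ │       │   │
│ │ ├─╴ │ └─────┐ ├─╴ │
│ │ │   │       │ │   │
├─┘ │ ╶─┴─────┐ │ └───┤
│   │         │ │     │
│ ╶─┤ ┌─╴ ┌───┤ └─┬─╴ │
│   │ │   │   │   │   │
├───┘ │ ╶─┘ ╷ └─╴ ╵ ╷ │
│     │     │       │ │
└─────┴─────┴───────┴─┘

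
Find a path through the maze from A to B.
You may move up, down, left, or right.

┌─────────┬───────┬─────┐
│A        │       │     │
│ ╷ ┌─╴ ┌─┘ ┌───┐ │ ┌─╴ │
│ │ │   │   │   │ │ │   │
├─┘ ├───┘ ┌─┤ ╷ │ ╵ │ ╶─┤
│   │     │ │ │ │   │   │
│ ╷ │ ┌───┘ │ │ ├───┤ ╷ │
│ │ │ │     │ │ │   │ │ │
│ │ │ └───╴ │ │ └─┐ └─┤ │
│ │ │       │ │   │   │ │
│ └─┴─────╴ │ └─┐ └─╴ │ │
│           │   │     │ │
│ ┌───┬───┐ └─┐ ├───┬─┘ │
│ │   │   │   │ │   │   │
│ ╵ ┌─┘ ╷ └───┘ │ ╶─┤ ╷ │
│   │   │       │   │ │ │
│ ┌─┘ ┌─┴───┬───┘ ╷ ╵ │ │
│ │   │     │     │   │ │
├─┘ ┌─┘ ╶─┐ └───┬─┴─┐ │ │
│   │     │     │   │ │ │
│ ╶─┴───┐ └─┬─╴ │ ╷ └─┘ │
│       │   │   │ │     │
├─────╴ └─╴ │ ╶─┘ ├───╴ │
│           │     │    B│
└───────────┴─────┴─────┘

Finding the shortest path through the maze:
Path length: 46 steps
Directions: right → down → down → left → down → down → down → right → right → right → right → right → up → left → left → left → up → up → right → right → up → right → up → right → right → right → down → down → right → up → up → right → right → down → left → down → right → down → down → down → down → down → down → down → down → down

Solution:

┌─────────┬───────┬─────┐
│A ↓      │↱ → → ↓│↱ → ↓│
│ ╷ ┌─╴ ┌─┘ ┌───┐ │ ┌─╴ │
│ │↓│   │↱ ↑│   │↓│↑│↓ ↲│
├─┘ ├───┘ ┌─┤ ╷ │ ╵ │ ╶─┤
│↓ ↲│↱ → ↑│ │ │ │↳ ↑│↳ ↓│
│ ╷ │ ┌───┘ │ │ ├───┤ ╷ │
│↓│ │↑│     │ │ │   │ │↓│
│ │ │ └───╴ │ │ └─┐ └─┤ │
│↓│ │↑ ← ← ↰│ │   │   │↓│
│ └─┴─────╴ │ └─┐ └─╴ │ │
│↳ → → → → ↑│   │     │↓│
│ ┌───┬───┐ └─┐ ├───┬─┘ │
│ │   │   │   │ │   │  ↓│
│ ╵ ┌─┘ ╷ └───┘ │ ╶─┤ ╷ │
│   │   │       │   │ │↓│
│ ┌─┘ ┌─┴───┬───┘ ╷ ╵ │ │
│ │   │     │     │   │↓│
├─┘ ┌─┘ ╶─┐ └───┬─┴─┐ │ │
│   │     │     │   │ │↓│
│ ╶─┴───┐ └─┬─╴ │ ╷ └─┘ │
│       │   │   │ │    ↓│
├─────╴ └─╴ │ ╶─┘ ├───╴ │
│           │     │    B│
└───────────┴─────┴─────┘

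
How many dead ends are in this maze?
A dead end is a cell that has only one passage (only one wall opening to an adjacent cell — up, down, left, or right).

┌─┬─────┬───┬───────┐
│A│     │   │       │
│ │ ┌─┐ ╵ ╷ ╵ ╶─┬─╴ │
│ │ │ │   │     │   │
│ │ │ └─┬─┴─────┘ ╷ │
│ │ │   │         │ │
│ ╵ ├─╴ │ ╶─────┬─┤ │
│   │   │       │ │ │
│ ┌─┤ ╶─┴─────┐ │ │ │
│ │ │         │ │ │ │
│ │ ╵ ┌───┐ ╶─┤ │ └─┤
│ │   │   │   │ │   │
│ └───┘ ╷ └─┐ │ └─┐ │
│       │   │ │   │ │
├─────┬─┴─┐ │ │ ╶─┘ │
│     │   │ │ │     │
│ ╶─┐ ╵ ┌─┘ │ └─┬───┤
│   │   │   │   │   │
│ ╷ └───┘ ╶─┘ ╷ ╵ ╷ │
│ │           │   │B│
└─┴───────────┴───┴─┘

Checking each cell for number of passages:

Dead ends found at positions:
  (0, 0)
  (1, 2)
  (1, 7)
  (3, 8)
  (4, 1)
  (4, 6)
  (4, 9)
  (6, 8)
  (7, 4)
  (9, 0)
  (9, 9)
Total dead ends: 11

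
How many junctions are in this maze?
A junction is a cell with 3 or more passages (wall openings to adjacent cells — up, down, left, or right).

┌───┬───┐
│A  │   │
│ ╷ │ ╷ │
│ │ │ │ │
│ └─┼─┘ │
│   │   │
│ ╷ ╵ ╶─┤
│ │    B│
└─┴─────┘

Checking each cell for number of passages:

Junctions found (3+ passages):
  (2, 0): 3 passages
  (3, 2): 3 passages
Total junctions: 2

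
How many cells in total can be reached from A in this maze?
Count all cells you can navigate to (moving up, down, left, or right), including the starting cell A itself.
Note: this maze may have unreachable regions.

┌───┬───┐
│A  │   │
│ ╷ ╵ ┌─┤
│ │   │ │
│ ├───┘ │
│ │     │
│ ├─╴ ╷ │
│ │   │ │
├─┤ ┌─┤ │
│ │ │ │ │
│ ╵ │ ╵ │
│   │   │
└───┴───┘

Using BFS/flood-fill to find all reachable cells from A:
Maze size: 6 × 4 = 24 total cells
15 cell(s) are walled off and cannot be reached from A.
Reachable cells: 9

Reachable region (· marks reachable cells):

┌───┬───┐
│A ·│· ·│
│ ╷ ╵ ┌─┤
│·│· ·│ │
│ ├───┘ │
│·│     │
│ ├─╴ ╷ │
│·│   │ │
├─┤ ┌─┤ │
│ │ │ │ │
│ ╵ │ ╵ │
│   │   │
└───┴───┘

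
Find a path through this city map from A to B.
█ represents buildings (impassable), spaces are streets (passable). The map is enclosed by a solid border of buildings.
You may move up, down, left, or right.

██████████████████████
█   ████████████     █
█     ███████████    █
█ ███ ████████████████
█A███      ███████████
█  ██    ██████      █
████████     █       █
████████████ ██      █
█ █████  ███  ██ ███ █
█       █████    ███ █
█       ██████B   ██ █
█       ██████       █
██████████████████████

Finding the shortest path from A to B:
Movement: cardinal only
Path length: 23 steps
Directions: up → up → right → right → right → right → down → down → down → right → right → right → down → right → right → right → right → down → down → right → down → right → down

Solution:

██████████████████████
█   ████████████     █
█↱→→→↓███████████    █
█↑███↓████████████████
█A███↓     ███████████
█  ██↳→→↓██████      █
████████↳→→→↓█       █
████████████↓██      █
█ █████  ███↳↓██ ███ █
█       █████↳↓  ███ █
█       ██████B   ██ █
█       ██████       █
██████████████████████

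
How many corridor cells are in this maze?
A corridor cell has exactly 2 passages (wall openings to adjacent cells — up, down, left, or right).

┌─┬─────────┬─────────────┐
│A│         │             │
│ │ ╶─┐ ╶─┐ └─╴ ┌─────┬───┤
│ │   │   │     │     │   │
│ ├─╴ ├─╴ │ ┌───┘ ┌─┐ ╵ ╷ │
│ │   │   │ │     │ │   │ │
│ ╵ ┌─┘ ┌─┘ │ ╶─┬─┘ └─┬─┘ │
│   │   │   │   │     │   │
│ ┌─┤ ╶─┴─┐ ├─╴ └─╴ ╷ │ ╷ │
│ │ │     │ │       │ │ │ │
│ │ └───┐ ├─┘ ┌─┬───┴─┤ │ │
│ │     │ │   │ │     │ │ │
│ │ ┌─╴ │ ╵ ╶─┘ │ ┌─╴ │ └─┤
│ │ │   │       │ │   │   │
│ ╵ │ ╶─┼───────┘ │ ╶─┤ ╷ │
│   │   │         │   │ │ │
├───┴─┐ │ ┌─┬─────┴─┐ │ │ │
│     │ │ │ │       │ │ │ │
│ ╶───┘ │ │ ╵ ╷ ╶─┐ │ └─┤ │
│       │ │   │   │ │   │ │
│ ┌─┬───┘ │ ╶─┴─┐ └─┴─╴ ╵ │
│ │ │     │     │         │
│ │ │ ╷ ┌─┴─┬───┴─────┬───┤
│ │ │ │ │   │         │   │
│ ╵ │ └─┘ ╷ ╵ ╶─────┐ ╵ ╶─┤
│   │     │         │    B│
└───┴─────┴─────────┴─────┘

Counting cells with exactly 2 passages:
Total corridor cells: 130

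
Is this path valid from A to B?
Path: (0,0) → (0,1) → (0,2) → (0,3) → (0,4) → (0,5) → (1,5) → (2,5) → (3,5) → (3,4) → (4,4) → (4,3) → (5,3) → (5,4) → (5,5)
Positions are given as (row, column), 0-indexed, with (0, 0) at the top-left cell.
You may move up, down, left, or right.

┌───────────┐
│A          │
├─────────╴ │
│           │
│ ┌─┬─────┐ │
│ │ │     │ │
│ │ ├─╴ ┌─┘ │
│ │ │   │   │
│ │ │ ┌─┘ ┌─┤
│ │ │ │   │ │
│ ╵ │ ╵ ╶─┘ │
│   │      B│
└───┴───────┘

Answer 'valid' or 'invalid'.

Checking path validity:
Result: All consecutive moves are passable.

valid

Correct solution:

┌───────────┐
│A → → → → ↓│
├─────────╴ │
│          ↓│
│ ┌─┬─────┐ │
│ │ │     │↓│
│ │ ├─╴ ┌─┘ │
│ │ │   │↓ ↲│
│ │ │ ┌─┘ ┌─┤
│ │ │ │↓ ↲│ │
│ ╵ │ ╵ ╶─┘ │
│   │  ↳ → B│
└───┴───────┘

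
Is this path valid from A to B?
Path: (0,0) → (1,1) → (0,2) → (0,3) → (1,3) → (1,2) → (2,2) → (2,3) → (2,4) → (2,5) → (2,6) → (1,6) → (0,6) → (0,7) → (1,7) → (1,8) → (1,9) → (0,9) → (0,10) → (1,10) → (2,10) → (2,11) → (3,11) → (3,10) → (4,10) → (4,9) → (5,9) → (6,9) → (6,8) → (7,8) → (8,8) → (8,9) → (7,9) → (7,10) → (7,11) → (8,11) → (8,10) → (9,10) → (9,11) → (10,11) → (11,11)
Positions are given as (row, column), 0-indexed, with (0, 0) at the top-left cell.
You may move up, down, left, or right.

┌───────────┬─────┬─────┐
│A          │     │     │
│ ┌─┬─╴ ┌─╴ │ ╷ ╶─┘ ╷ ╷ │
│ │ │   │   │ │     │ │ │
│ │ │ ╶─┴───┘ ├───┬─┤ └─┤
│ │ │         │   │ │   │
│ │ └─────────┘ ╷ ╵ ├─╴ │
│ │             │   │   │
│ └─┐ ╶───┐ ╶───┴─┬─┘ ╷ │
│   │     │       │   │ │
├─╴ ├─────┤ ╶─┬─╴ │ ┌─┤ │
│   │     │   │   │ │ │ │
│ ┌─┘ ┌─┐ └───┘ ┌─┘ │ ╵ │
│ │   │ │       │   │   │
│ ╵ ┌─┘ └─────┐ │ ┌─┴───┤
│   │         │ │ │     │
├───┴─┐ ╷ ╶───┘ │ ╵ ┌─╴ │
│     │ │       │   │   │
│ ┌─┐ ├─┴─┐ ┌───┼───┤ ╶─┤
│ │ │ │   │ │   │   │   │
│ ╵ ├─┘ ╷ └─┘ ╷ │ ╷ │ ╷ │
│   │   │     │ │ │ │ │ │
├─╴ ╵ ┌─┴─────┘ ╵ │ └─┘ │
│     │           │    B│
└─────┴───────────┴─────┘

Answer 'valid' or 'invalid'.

Checking path validity:
Result: Invalid move at step 1: cannot move from (0, 0) to (1, 1).

invalid

Correct solution:

┌───────────┬─────┬─────┐
│A → → ↓    │↱ ↓  │↱ ↓  │
│ ┌─┬─╴ ┌─╴ │ ╷ ╶─┘ ╷ ╷ │
│ │ │↓ ↲│   │↑│↳ → ↑│↓│ │
│ │ │ ╶─┴───┘ ├───┬─┤ └─┤
│ │ │↳ → → → ↑│   │ │↳ ↓│
│ │ └─────────┘ ╷ ╵ ├─╴ │
│ │             │   │↓ ↲│
│ └─┐ ╶───┐ ╶───┴─┬─┘ ╷ │
│   │     │       │↓ ↲│ │
├─╴ ├─────┤ ╶─┬─╴ │ ┌─┤ │
│   │     │   │   │↓│ │ │
│ ┌─┘ ┌─┐ └───┘ ┌─┘ │ ╵ │
│ │   │ │       │↓ ↲│   │
│ ╵ ┌─┘ └─────┐ │ ┌─┴───┤
│   │         │ │↓│↱ → ↓│
├───┴─┐ ╷ ╶───┘ │ ╵ ┌─╴ │
│     │ │       │↳ ↑│↓ ↲│
│ ┌─┐ ├─┴─┐ ┌───┼───┤ ╶─┤
│ │ │ │   │ │   │   │↳ ↓│
│ ╵ ├─┘ ╷ └─┘ ╷ │ ╷ │ ╷ │
│   │   │     │ │ │ │ │↓│
├─╴ ╵ ┌─┴─────┘ ╵ │ └─┘ │
│     │           │    B│
└─────┴───────────┴─────┘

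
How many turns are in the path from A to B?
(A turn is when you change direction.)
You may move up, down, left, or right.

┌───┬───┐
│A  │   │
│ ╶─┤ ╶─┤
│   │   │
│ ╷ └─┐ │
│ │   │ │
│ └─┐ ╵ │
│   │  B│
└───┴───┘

Directions: down, right, down, right, down, right
Number of turns: 5

Solution:

┌───┬───┐
│A  │   │
│ ╶─┤ ╶─┤
│↳ ↓│   │
│ ╷ └─┐ │
│ │↳ ↓│ │
│ └─┐ ╵ │
│   │↳ B│
└───┴───┘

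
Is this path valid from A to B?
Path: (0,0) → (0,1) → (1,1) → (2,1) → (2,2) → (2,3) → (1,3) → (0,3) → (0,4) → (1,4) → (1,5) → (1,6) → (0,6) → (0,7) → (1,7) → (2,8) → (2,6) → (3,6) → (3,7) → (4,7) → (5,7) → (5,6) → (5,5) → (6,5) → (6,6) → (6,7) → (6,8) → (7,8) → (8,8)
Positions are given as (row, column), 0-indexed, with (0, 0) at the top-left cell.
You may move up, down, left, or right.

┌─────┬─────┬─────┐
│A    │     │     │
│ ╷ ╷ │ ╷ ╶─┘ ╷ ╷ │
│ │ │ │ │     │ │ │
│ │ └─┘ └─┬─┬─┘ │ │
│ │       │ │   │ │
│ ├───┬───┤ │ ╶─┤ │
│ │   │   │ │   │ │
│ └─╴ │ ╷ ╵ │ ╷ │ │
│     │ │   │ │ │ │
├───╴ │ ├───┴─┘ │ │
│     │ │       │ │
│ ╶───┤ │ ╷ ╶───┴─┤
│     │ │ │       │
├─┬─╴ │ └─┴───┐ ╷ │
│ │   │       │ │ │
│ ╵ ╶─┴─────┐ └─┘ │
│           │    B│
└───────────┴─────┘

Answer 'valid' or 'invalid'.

Checking path validity:
Result: Invalid move at step 15: cannot move from (1, 7) to (2, 8).

invalid

Correct solution:

┌─────┬─────┬─────┐
│A ↓  │↱ ↓  │↱ ↓  │
│ ╷ ╷ │ ╷ ╶─┘ ╷ ╷ │
│ │↓│ │↑│↳ → ↑│↓│ │
│ │ └─┘ └─┬─┬─┘ │ │
│ │↳ → ↑  │ │↓ ↲│ │
│ ├───┬───┤ │ ╶─┤ │
│ │   │   │ │↳ ↓│ │
│ └─╴ │ ╷ ╵ │ ╷ │ │
│     │ │   │ │↓│ │
├───╴ │ ├───┴─┘ │ │
│     │ │  ↓ ← ↲│ │
│ ╶───┤ │ ╷ ╶───┴─┤
│     │ │ │↳ → → ↓│
├─┬─╴ │ └─┴───┐ ╷ │
│ │   │       │ │↓│
│ ╵ ╶─┴─────┐ └─┘ │
│           │    B│
└───────────┴─────┘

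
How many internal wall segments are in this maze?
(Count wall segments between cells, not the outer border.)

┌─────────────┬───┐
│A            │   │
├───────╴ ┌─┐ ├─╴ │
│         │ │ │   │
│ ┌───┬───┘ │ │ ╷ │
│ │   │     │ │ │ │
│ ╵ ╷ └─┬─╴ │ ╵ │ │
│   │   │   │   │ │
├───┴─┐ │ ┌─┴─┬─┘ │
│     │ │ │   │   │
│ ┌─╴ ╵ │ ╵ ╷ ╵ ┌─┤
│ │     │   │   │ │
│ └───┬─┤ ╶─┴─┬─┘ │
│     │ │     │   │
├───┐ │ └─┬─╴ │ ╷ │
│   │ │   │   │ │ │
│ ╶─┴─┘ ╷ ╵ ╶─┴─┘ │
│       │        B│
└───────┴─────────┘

Counting internal wall segments:
Total internal walls: 64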